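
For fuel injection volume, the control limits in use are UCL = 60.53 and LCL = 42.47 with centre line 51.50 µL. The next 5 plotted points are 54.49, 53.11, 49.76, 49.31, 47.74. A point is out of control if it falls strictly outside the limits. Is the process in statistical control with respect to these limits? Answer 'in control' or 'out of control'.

in control

All 5 points lie within [42.47, 60.53].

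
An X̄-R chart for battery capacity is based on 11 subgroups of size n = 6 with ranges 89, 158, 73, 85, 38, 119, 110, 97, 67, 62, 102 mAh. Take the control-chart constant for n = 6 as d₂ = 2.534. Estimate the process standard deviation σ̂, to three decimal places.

R̄ = (89 + 158 + 73 + 85 + 38 + 119 + 110 + 97 + 67 + 62 + 102) / 11 = 90.9091
σ̂ = R̄ / d₂ = 90.9091 / 2.534 = 35.8757

35.876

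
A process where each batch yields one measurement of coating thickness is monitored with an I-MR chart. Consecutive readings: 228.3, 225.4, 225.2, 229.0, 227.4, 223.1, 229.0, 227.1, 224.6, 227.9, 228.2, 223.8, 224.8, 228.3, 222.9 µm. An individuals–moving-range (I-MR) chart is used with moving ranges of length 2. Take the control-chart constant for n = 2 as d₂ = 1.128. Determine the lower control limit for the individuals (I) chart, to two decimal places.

218.54

X̄ = (228.3 + 225.4 + 225.2 + 229.0 + 227.4 + 223.1 + 229.0 + 227.1 + 224.6 + 227.9 + 228.2 + 223.8 + 224.8 + 228.3 + 222.9) / 15 = 226.3333
Moving ranges: 2.9, 0.2, 3.8, 1.6, 4.3, 5.9, 1.9, 2.5, 3.3, 0.3, 4.4, 1.0, 3.5, 5.4; M̄R̄ = 41.0000 / 14 = 2.9286
LCL = X̄ − 3·M̄R̄/d₂ = 226.3333 − 3 × 2.9286 / 1.128 = 218.5446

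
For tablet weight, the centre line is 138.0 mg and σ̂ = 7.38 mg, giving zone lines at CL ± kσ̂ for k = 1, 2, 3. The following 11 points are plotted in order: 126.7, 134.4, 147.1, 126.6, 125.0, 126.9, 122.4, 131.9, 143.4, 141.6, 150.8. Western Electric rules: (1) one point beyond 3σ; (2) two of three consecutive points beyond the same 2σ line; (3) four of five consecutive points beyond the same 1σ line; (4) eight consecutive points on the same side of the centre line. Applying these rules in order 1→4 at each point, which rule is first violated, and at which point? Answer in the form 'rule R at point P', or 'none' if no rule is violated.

Zone of each point (C = within 1σ̂, B = 1σ̂–2σ̂, A = 2σ̂–3σ̂, * = beyond 3σ̂; sign = side of CL): 1:-B, 2:-C, 3:+B, 4:-B, 5:-B, 6:-B, 7:-A, 8:-C, 9:+C, 10:+C, 11:+B
Rule 3 (four of five consecutive points beyond the same 1σ limit) is satisfied at point 7.

rule 3 at point 7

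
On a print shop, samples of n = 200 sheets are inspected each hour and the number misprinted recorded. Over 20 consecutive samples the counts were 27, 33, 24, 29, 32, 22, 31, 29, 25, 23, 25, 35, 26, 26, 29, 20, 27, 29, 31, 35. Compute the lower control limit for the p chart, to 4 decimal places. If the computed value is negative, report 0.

0.0660

p̄ = Σdᵢ / (k·n) = 558 / (20 × 200) = 0.13950
LCL = p̄ − 3·√(p̄(1−p̄)/n) = 0.13950 − 3 × 0.02450 = 0.06600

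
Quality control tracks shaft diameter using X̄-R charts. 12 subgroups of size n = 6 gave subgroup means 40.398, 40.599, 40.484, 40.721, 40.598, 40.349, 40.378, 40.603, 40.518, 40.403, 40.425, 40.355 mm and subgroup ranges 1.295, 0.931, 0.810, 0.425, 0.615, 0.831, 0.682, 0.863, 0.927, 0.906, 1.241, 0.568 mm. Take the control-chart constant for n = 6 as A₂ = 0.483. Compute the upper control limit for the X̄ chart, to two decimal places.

X̄̄ = (40.398 + 40.599 + 40.484 + 40.721 + 40.598 + 40.349 + 40.378 + 40.603 + 40.518 + 40.403 + 40.425 + 40.355) / 12 = 485.8310 / 12 = 40.4859
R̄ = (1.295 + 0.931 + 0.810 + 0.425 + 0.615 + 0.831 + 0.682 + 0.863 + 0.927 + 0.906 + 1.241 + 0.568) / 12 = 10.0940 / 12 = 0.8412
UCL = X̄̄ + A₂·R̄ = 40.4859 + 0.483 × 0.8412 = 40.8922

40.89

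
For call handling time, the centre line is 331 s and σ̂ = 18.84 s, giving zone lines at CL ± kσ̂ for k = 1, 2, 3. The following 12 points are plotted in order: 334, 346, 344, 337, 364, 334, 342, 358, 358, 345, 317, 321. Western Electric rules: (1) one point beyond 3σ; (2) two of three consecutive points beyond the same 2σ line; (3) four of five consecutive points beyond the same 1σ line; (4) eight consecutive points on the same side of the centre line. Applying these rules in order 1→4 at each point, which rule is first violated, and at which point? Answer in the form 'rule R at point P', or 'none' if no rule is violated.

Zone of each point (C = within 1σ̂, B = 1σ̂–2σ̂, A = 2σ̂–3σ̂, * = beyond 3σ̂; sign = side of CL): 1:+C, 2:+C, 3:+C, 4:+C, 5:+B, 6:+C, 7:+C, 8:+B, 9:+B, 10:+C, 11:-C, 12:-C
Rule 4 (eight consecutive points on the same side of the centre line) is satisfied at point 8.

rule 4 at point 8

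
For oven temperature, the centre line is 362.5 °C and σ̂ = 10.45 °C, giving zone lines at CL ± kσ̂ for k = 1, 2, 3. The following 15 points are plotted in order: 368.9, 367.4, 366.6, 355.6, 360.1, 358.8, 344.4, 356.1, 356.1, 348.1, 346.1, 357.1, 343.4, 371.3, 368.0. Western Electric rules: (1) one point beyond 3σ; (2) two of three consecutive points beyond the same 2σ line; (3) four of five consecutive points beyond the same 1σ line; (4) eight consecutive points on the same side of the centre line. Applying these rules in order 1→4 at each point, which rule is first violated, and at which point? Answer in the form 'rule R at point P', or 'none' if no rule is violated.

Zone of each point (C = within 1σ̂, B = 1σ̂–2σ̂, A = 2σ̂–3σ̂, * = beyond 3σ̂; sign = side of CL): 1:+C, 2:+C, 3:+C, 4:-C, 5:-C, 6:-C, 7:-B, 8:-C, 9:-C, 10:-B, 11:-B, 12:-C, 13:-B, 14:+C, 15:+C
Rule 4 (eight consecutive points on the same side of the centre line) is satisfied at point 11.

rule 4 at point 11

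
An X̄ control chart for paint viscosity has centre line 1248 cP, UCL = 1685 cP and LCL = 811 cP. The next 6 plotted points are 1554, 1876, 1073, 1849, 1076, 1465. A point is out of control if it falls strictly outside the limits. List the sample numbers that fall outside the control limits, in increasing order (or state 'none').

2, 4

Compare each point to [811, 1685]: sample 2 = 1876 > UCL; sample 4 = 1849 > UCL.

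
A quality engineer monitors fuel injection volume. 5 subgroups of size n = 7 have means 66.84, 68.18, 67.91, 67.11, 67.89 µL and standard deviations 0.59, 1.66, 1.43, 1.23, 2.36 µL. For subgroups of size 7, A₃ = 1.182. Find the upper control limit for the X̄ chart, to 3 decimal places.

X̄̄ = (66.84 + 68.18 + 67.91 + 67.11 + 67.89) / 5 = 67.5860
s̄ = (0.59 + 1.66 + 1.43 + 1.23 + 2.36) / 5 = 1.4540
UCL = X̄̄ + A₃·s̄ = 67.5860 + 1.182 × 1.4540 = 69.3046

69.305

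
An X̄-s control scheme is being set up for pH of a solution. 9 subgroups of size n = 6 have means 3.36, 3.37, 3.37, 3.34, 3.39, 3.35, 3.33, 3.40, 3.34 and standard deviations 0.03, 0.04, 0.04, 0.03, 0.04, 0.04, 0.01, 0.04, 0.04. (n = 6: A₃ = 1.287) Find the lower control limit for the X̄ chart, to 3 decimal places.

3.317

X̄̄ = (3.36 + 3.37 + 3.37 + 3.34 + 3.39 + 3.35 + 3.33 + 3.40 + 3.34) / 9 = 3.3611
s̄ = (0.03 + 0.04 + 0.04 + 0.03 + 0.04 + 0.04 + 0.01 + 0.04 + 0.04) / 9 = 0.0344
LCL = X̄̄ − A₃·s̄ = 3.3611 − 1.287 × 0.0344 = 3.3168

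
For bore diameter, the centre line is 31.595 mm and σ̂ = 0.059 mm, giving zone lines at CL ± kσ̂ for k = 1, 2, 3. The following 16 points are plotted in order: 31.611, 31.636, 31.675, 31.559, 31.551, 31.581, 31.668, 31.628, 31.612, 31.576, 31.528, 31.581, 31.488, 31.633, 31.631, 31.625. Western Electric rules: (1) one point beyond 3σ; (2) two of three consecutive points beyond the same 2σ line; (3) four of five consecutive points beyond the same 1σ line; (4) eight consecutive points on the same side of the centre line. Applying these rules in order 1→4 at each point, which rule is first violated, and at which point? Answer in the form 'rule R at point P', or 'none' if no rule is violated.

none

Zone of each point (C = within 1σ̂, B = 1σ̂–2σ̂, A = 2σ̂–3σ̂, * = beyond 3σ̂; sign = side of CL): 1:+C, 2:+C, 3:+B, 4:-C, 5:-C, 6:-C, 7:+B, 8:+C, 9:+C, 10:-C, 11:-B, 12:-C, 13:-B, 14:+C, 15:+C, 16:+C
No rule fires across all 16 points.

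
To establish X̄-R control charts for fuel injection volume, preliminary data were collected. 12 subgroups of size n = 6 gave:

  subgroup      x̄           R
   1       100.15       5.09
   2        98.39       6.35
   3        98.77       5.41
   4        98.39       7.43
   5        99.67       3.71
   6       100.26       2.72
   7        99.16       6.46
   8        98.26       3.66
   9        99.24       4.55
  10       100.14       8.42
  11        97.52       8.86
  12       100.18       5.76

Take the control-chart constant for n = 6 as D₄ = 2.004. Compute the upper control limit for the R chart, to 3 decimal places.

R̄ = (5.09 + 6.35 + 5.41 + 7.43 + 3.71 + 2.72 + 6.46 + 3.66 + 4.55 + 8.42 + 8.86 + 5.76) / 12 = 68.4200 / 12 = 5.7017
UCL_R = D₄·R̄ = 2.004 × 5.7017 = 11.4261

11.426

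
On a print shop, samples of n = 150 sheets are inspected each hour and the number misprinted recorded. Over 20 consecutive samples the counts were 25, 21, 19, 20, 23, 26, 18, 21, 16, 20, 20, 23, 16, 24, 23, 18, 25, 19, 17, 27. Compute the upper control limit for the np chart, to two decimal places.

p̄ = Σdᵢ / (k·n) = 421 / (20 × 150) = 0.14033
UCL = np̄ + 3·√(np̄(1−p̄)) = 21.0500 + 3 × √(21.0500×0.85967) = 21.0500 + 3 × 4.2539 = 33.8118

33.81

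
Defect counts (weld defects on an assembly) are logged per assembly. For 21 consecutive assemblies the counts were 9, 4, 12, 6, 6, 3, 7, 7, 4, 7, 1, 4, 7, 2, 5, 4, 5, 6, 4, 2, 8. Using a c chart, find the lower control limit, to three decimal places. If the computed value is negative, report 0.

c̄ = (9 + 4 + 12 + 6 + 6 + 3 + 7 + 7 + 4 + 7 + 1 + 4 + 7 + 2 + 5 + 4 + 5 + 6 + 4 + 2 + 8) / 21 = 113 / 21 = 5.3810
LCL = c̄ − 3√c̄ = 5.3810 − 3 × 2.3197 = -1.5781 → 0 (cannot be negative)

0.000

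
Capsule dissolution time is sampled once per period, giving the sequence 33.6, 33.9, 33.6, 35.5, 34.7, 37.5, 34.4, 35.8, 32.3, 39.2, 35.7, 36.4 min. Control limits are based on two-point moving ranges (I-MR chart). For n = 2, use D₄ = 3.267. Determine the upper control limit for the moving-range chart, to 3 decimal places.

7.484

Moving ranges: 0.3, 0.3, 1.9, 0.8, 2.8, 3.1, 1.4, 3.5, 6.9, 3.5, 0.7; M̄R̄ = 25.2000 / 11 = 2.2909
UCL_MR = D₄·M̄R̄ = 3.267 × 2.2909 = 7.4844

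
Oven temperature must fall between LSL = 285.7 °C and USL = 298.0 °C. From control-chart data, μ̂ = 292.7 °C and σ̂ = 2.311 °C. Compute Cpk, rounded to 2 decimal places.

Cpu = (USL − μ̂) / (3σ̂) = (298.0 − 292.7) / (3 × 2.311) = 0.7645; Cpl = (μ̂ − LSL) / (3σ̂) = (292.7 − 285.7) / (3 × 2.311) = 1.0097; Cpk = min(Cpu, Cpl) = 0.7645

0.76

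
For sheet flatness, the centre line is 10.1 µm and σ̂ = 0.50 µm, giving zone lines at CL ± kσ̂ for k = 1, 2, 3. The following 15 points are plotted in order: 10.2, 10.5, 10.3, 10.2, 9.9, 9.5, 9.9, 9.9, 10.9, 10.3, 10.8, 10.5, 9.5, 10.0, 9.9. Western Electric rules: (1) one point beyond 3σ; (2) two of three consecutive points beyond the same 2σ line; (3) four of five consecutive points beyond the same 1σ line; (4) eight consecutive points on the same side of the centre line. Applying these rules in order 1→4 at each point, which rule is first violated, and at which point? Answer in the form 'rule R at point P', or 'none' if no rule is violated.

Zone of each point (C = within 1σ̂, B = 1σ̂–2σ̂, A = 2σ̂–3σ̂, * = beyond 3σ̂; sign = side of CL): 1:+C, 2:+C, 3:+C, 4:+C, 5:-C, 6:-B, 7:-C, 8:-C, 9:+B, 10:+C, 11:+B, 12:+C, 13:-B, 14:-C, 15:-C
No rule fires across all 15 points.

none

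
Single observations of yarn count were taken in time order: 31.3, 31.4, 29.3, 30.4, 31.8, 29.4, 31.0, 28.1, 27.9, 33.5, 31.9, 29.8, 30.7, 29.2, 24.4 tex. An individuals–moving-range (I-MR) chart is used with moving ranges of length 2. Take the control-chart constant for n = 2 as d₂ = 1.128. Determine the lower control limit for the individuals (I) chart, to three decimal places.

X̄ = (31.3 + 31.4 + 29.3 + 30.4 + 31.8 + 29.4 + 31.0 + 28.1 + 27.9 + 33.5 + 31.9 + 29.8 + 30.7 + 29.2 + 24.4) / 15 = 30.0067
Moving ranges: 0.1, 2.1, 1.1, 1.4, 2.4, 1.6, 2.9, 0.2, 5.6, 1.6, 2.1, 0.9, 1.5, 4.8; M̄R̄ = 28.3000 / 14 = 2.0214
LCL = X̄ − 3·M̄R̄/d₂ = 30.0067 − 3 × 2.0214 / 1.128 = 24.6305

24.631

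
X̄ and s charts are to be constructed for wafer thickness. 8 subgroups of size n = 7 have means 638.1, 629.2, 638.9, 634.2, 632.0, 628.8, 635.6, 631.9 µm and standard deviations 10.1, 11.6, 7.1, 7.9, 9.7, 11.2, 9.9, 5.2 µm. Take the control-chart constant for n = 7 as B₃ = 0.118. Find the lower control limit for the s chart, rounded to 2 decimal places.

1.07

s̄ = (10.1 + 11.6 + 7.1 + 7.9 + 9.7 + 11.2 + 9.9 + 5.2) / 8 = 9.0875
LCL_s = B₃·s̄ = 0.118 × 9.0875 = 1.0723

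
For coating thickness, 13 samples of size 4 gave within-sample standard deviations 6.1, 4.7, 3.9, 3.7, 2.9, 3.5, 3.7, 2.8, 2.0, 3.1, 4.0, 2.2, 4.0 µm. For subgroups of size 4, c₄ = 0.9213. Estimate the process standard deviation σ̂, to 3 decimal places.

s̄ = (6.1 + 4.7 + 3.9 + 3.7 + 2.9 + 3.5 + 3.7 + 2.8 + 2.0 + 3.1 + 4.0 + 2.2 + 4.0) / 13 = 3.5846
σ̂ = s̄ / c₄ = 3.5846 / 0.9213 = 3.8908

3.891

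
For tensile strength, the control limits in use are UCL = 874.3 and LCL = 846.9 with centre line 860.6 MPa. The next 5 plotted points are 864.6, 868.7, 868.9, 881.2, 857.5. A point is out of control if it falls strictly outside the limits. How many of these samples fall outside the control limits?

1

Compare each point to [846.9, 874.3]: sample 4 = 881.2 > UCL.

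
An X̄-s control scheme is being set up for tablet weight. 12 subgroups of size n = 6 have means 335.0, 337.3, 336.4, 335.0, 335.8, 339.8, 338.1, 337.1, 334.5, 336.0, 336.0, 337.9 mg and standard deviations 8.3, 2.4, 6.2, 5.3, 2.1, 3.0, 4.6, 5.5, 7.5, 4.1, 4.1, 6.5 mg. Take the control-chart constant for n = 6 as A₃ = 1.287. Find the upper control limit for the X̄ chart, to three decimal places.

342.967

X̄̄ = (335.0 + 337.3 + 336.4 + 335.0 + 335.8 + 339.8 + 338.1 + 337.1 + 334.5 + 336.0 + 336.0 + 337.9) / 12 = 336.5750
s̄ = (8.3 + 2.4 + 6.2 + 5.3 + 2.1 + 3.0 + 4.6 + 5.5 + 7.5 + 4.1 + 4.1 + 6.5) / 12 = 4.9667
UCL = X̄̄ + A₃·s̄ = 336.5750 + 1.287 × 4.9667 = 342.9671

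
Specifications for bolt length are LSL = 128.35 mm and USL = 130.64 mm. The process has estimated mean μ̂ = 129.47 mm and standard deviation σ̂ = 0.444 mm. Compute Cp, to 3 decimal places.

0.860

Cp = (USL − LSL) / (6σ̂) = (130.64 − 128.35) / (6 × 0.444) = 2.2900 / 2.6640 = 0.8596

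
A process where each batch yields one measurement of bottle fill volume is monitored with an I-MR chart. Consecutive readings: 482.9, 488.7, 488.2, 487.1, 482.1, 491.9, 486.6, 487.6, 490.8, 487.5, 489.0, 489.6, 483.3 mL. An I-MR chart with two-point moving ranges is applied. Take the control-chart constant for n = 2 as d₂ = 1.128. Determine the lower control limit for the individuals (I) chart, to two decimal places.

477.71

X̄ = (482.9 + 488.7 + 488.2 + 487.1 + 482.1 + 491.9 + 486.6 + 487.6 + 490.8 + 487.5 + 489.0 + 489.6 + 483.3) / 13 = 487.3308
Moving ranges: 5.8, 0.5, 1.1, 5.0, 9.8, 5.3, 1.0, 3.2, 3.3, 1.5, 0.6, 6.3; M̄R̄ = 43.4000 / 12 = 3.6167
LCL = X̄ − 3·M̄R̄/d₂ = 487.3308 − 3 × 3.6167 / 1.128 = 477.7120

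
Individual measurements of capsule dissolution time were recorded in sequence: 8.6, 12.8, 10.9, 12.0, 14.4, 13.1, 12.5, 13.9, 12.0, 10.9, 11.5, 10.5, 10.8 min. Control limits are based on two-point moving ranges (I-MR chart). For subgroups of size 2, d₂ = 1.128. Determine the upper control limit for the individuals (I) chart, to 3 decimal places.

15.783

X̄ = (8.6 + 12.8 + 10.9 + 12.0 + 14.4 + 13.1 + 12.5 + 13.9 + 12.0 + 10.9 + 11.5 + 10.5 + 10.8) / 13 = 11.8385
Moving ranges: 4.2, 1.9, 1.1, 2.4, 1.3, 0.6, 1.4, 1.9, 1.1, 0.6, 1.0, 0.3; M̄R̄ = 17.8000 / 12 = 1.4833
UCL = X̄ + 3·M̄R̄/d₂ = 11.8385 + 3 × 1.4833 / 1.128 = 15.7835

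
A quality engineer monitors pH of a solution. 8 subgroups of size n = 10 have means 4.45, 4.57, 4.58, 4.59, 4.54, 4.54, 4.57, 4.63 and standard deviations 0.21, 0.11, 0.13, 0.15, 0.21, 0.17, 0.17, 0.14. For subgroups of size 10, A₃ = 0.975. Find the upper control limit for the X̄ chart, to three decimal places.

4.716

X̄̄ = (4.45 + 4.57 + 4.58 + 4.59 + 4.54 + 4.54 + 4.57 + 4.63) / 8 = 4.5587
s̄ = (0.21 + 0.11 + 0.13 + 0.15 + 0.21 + 0.17 + 0.17 + 0.14) / 8 = 0.1613
UCL = X̄̄ + A₃·s̄ = 4.5587 + 0.975 × 0.1613 = 4.7160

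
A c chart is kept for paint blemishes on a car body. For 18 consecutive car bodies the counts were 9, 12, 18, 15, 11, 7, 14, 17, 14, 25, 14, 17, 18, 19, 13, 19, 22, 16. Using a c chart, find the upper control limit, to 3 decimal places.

27.388

c̄ = (9 + 12 + 18 + 15 + 11 + 7 + 14 + 17 + 14 + 25 + 14 + 17 + 18 + 19 + 13 + 19 + 22 + 16) / 18 = 280 / 18 = 15.5556
UCL = c̄ + 3√c̄ = 15.5556 + 3 × √15.5556 = 15.5556 + 3 × 3.9441 = 27.3877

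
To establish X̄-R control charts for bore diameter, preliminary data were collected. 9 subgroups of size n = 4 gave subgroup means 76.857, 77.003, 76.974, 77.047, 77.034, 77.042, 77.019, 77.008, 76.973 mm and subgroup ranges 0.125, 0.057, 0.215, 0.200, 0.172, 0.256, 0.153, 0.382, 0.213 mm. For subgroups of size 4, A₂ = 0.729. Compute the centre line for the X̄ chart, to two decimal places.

X̄̄ = (76.857 + 77.003 + 76.974 + 77.047 + 77.034 + 77.042 + 77.019 + 77.008 + 76.973) / 9 = 692.9570 / 9 = 76.9952
CL = X̄̄ = 76.9952

77.00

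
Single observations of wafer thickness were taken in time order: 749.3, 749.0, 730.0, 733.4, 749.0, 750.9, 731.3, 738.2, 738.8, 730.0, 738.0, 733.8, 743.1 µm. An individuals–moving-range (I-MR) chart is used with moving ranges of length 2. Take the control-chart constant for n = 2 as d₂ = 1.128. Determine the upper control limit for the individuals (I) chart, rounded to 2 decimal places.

X̄ = (749.3 + 749.0 + 730.0 + 733.4 + 749.0 + 750.9 + 731.3 + 738.2 + 738.8 + 730.0 + 738.0 + 733.8 + 743.1) / 13 = 739.6000
Moving ranges: 0.3, 19.0, 3.4, 15.6, 1.9, 19.6, 6.9, 0.6, 8.8, 8.0, 4.2, 9.3; M̄R̄ = 97.6000 / 12 = 8.1333
UCL = X̄ + 3·M̄R̄/d₂ = 739.6000 + 3 × 8.1333 / 1.128 = 761.2312

761.23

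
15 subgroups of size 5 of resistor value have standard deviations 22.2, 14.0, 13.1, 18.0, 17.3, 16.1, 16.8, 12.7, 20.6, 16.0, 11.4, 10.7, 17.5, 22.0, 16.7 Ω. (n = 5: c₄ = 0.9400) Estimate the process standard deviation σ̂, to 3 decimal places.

s̄ = (22.2 + 14.0 + 13.1 + 18.0 + 17.3 + 16.1 + 16.8 + 12.7 + 20.6 + 16.0 + 11.4 + 10.7 + 17.5 + 22.0 + 16.7) / 15 = 16.3400
σ̂ = s̄ / c₄ = 16.3400 / 0.9400 = 17.3830

17.383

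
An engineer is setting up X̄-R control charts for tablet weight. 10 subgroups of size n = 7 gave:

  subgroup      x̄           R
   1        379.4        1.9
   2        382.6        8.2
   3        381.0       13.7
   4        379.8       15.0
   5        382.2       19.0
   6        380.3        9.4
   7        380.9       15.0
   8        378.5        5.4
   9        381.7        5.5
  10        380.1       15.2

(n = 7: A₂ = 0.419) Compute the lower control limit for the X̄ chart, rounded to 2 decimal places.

X̄̄ = (379.4 + 382.6 + 381.0 + 379.8 + 382.2 + 380.3 + 380.9 + 378.5 + 381.7 + 380.1) / 10 = 3806.5000 / 10 = 380.6500
R̄ = (1.9 + 8.2 + 13.7 + 15.0 + 19.0 + 9.4 + 15.0 + 5.4 + 5.5 + 15.2) / 10 = 108.3000 / 10 = 10.8300
LCL = X̄̄ − A₂·R̄ = 380.6500 − 0.419 × 10.8300 = 376.1122

376.11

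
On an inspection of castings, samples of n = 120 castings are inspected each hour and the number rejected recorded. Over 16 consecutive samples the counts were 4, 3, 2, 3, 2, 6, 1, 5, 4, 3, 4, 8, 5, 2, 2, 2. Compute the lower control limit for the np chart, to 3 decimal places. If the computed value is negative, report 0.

0.000

p̄ = Σdᵢ / (k·n) = 56 / (16 × 120) = 0.02917
LCL = np̄ − 3·√(np̄(1−p̄)) = 3.5000 − 3 × 1.8433 = -2.0300 → 0 (negative, so LCL = 0)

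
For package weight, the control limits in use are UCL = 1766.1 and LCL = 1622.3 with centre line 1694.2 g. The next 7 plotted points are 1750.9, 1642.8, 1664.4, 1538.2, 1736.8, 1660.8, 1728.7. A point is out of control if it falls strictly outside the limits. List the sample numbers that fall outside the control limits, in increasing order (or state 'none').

4

Compare each point to [1622.3, 1766.1]: sample 4 = 1538.2 < LCL.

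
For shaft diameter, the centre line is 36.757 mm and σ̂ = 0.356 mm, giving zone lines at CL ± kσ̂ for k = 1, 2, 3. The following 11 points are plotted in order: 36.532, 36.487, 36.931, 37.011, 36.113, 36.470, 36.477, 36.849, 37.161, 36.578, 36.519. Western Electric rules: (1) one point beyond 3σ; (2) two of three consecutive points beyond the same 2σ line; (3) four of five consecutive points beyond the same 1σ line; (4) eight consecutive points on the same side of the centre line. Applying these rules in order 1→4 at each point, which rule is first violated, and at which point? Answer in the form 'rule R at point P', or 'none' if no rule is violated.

Zone of each point (C = within 1σ̂, B = 1σ̂–2σ̂, A = 2σ̂–3σ̂, * = beyond 3σ̂; sign = side of CL): 1:-C, 2:-C, 3:+C, 4:+C, 5:-B, 6:-C, 7:-C, 8:+C, 9:+B, 10:-C, 11:-C
No rule fires across all 11 points.

none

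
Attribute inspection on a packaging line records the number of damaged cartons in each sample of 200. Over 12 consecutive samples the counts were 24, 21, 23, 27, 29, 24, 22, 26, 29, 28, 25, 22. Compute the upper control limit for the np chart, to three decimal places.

39.031

p̄ = Σdᵢ / (k·n) = 300 / (12 × 200) = 0.12500
UCL = np̄ + 3·√(np̄(1−p̄)) = 25.0000 + 3 × √(25.0000×0.87500) = 25.0000 + 3 × 4.6771 = 39.0312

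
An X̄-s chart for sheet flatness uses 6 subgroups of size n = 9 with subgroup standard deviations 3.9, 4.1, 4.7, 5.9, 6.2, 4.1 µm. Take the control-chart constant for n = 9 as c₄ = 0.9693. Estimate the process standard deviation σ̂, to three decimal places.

s̄ = (3.9 + 4.1 + 4.7 + 5.9 + 6.2 + 4.1) / 6 = 4.8167
σ̂ = s̄ / c₄ = 4.8167 / 0.9693 = 4.9692

4.969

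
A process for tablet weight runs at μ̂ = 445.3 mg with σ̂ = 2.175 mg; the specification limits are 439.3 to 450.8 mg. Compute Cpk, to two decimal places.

Cpu = (USL − μ̂) / (3σ̂) = (450.8 − 445.3) / (3 × 2.175) = 0.8429; Cpl = (μ̂ − LSL) / (3σ̂) = (445.3 − 439.3) / (3 × 2.175) = 0.9195; Cpk = min(Cpu, Cpl) = 0.8429

0.84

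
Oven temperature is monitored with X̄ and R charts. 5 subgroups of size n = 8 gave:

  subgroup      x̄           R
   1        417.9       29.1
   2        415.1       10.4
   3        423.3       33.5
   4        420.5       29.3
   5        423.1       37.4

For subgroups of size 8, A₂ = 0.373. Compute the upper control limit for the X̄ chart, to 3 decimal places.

430.402

X̄̄ = (417.9 + 415.1 + 423.3 + 420.5 + 423.1) / 5 = 2099.9000 / 5 = 419.9800
R̄ = (29.1 + 10.4 + 33.5 + 29.3 + 37.4) / 5 = 139.7000 / 5 = 27.9400
UCL = X̄̄ + A₂·R̄ = 419.9800 + 0.373 × 27.9400 = 430.4016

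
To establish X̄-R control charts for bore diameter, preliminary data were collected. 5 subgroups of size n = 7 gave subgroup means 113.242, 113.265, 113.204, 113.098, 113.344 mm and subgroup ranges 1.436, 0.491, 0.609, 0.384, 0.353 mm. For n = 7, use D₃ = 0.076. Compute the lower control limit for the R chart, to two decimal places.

0.05

R̄ = (1.436 + 0.491 + 0.609 + 0.384 + 0.353) / 5 = 3.2730 / 5 = 0.6546
LCL_R = D₃·R̄ = 0.076 × 0.6546 = 0.0497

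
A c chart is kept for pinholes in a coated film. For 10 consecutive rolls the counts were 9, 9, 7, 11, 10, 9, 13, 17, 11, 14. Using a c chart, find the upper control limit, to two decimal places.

c̄ = (9 + 9 + 7 + 11 + 10 + 9 + 13 + 17 + 11 + 14) / 10 = 110 / 10 = 11.0000
UCL = c̄ + 3√c̄ = 11.0000 + 3 × √11.0000 = 11.0000 + 3 × 3.3166 = 20.9499

20.95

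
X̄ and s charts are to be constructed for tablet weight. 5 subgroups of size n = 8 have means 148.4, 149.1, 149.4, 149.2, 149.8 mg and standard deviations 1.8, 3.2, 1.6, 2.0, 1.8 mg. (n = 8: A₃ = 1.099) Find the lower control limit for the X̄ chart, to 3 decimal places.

146.894

X̄̄ = (148.4 + 149.1 + 149.4 + 149.2 + 149.8) / 5 = 149.1800
s̄ = (1.8 + 3.2 + 1.6 + 2.0 + 1.8) / 5 = 2.0800
LCL = X̄̄ − A₃·s̄ = 149.1800 − 1.099 × 2.0800 = 146.8941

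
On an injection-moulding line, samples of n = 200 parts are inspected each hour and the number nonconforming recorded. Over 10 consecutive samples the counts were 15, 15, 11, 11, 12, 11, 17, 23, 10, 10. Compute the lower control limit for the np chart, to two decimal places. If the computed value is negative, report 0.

p̄ = Σdᵢ / (k·n) = 135 / (10 × 200) = 0.06750
LCL = np̄ − 3·√(np̄(1−p̄)) = 13.5000 − 3 × 3.5481 = 2.8558

2.86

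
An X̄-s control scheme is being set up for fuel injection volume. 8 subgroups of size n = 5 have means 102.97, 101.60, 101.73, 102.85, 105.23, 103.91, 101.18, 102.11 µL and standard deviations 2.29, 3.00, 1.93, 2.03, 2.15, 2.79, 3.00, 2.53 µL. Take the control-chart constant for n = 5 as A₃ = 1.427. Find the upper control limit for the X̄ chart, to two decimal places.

106.22

X̄̄ = (102.97 + 101.60 + 101.73 + 102.85 + 105.23 + 103.91 + 101.18 + 102.11) / 8 = 102.6975
s̄ = (2.29 + 3.00 + 1.93 + 2.03 + 2.15 + 2.79 + 3.00 + 2.53) / 8 = 2.4650
UCL = X̄̄ + A₃·s̄ = 102.6975 + 1.427 × 2.4650 = 106.2151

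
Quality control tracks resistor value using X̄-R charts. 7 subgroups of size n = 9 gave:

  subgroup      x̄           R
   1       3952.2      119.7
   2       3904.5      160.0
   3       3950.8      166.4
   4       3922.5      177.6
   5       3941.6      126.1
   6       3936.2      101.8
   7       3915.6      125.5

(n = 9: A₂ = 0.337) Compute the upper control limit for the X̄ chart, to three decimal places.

3978.955

X̄̄ = (3952.2 + 3904.5 + 3950.8 + 3922.5 + 3941.6 + 3936.2 + 3915.6) / 7 = 27523.4000 / 7 = 3931.9143
R̄ = (119.7 + 160.0 + 166.4 + 177.6 + 126.1 + 101.8 + 125.5) / 7 = 977.1000 / 7 = 139.5857
UCL = X̄̄ + A₂·R̄ = 3931.9143 + 0.337 × 139.5857 = 3978.9547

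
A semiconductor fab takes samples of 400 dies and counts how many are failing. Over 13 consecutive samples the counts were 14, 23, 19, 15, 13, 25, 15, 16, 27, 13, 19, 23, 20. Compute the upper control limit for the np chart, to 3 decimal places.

p̄ = Σdᵢ / (k·n) = 242 / (13 × 400) = 0.04654
UCL = np̄ + 3·√(np̄(1−p̄)) = 18.6154 + 3 × √(18.6154×0.95346) = 18.6154 + 3 × 4.2130 = 31.2543

31.254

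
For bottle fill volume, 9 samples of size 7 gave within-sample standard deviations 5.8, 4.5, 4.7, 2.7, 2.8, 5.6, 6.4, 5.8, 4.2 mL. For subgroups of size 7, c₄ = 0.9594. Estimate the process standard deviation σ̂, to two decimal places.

4.92

s̄ = (5.8 + 4.5 + 4.7 + 2.7 + 2.8 + 5.6 + 6.4 + 5.8 + 4.2) / 9 = 4.7222
σ̂ = s̄ / c₄ = 4.7222 / 0.9594 = 4.9221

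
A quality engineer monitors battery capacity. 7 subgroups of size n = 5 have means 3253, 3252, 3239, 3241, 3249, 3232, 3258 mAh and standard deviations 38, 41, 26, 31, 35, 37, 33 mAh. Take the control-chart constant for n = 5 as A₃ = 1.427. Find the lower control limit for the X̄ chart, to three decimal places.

X̄̄ = (3253 + 3252 + 3239 + 3241 + 3249 + 3232 + 3258) / 7 = 3246.2857
s̄ = (38 + 41 + 26 + 31 + 35 + 37 + 33) / 7 = 34.4286
LCL = X̄̄ − A₃·s̄ = 3246.2857 − 1.427 × 34.4286 = 3197.1561

3197.156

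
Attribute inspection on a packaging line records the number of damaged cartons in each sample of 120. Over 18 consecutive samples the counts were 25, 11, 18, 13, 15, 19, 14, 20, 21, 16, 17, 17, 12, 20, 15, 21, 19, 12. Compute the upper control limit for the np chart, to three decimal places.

p̄ = Σdᵢ / (k·n) = 305 / (18 × 120) = 0.14120
UCL = np̄ + 3·√(np̄(1−p̄)) = 16.9444 + 3 × √(16.9444×0.85880) = 16.9444 + 3 × 3.8147 = 28.3885

28.389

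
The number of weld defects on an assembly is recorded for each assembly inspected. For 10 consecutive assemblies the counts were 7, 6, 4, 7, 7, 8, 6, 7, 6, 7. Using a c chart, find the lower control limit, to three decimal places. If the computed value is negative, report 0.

c̄ = (7 + 6 + 4 + 7 + 7 + 8 + 6 + 7 + 6 + 7) / 10 = 65 / 10 = 6.5000
LCL = c̄ − 3√c̄ = 6.5000 − 3 × 2.5495 = -1.1485 → 0 (cannot be negative)

0.000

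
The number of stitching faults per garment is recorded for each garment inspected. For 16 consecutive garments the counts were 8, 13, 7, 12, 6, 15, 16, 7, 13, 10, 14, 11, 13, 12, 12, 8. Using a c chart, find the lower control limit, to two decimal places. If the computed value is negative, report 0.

1.08

c̄ = (8 + 13 + 7 + 12 + 6 + 15 + 16 + 7 + 13 + 10 + 14 + 11 + 13 + 12 + 12 + 8) / 16 = 177 / 16 = 11.0625
LCL = c̄ − 3√c̄ = 11.0625 − 3 × 3.3260 = 1.0844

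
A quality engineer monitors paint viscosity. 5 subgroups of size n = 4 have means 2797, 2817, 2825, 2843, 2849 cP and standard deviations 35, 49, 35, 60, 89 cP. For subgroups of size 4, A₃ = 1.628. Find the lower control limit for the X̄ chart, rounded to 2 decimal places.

X̄̄ = (2797 + 2817 + 2825 + 2843 + 2849) / 5 = 2826.2000
s̄ = (35 + 49 + 35 + 60 + 89) / 5 = 53.6000
LCL = X̄̄ − A₃·s̄ = 2826.2000 − 1.628 × 53.6000 = 2738.9392

2738.94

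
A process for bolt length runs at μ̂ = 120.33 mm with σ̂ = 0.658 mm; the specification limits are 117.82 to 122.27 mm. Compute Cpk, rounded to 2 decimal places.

0.98

Cpu = (USL − μ̂) / (3σ̂) = (122.27 − 120.33) / (3 × 0.658) = 0.9828; Cpl = (μ̂ − LSL) / (3σ̂) = (120.33 − 117.82) / (3 × 0.658) = 1.2715; Cpk = min(Cpu, Cpl) = 0.9828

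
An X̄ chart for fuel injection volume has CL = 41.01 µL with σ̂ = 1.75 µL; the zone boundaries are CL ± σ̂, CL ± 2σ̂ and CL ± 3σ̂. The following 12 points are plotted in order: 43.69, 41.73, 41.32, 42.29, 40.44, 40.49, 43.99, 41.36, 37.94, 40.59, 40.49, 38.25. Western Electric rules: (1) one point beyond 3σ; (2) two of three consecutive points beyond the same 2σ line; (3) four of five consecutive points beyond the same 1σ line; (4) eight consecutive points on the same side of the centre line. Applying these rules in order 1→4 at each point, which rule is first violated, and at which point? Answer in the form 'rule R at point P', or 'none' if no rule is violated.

none

Zone of each point (C = within 1σ̂, B = 1σ̂–2σ̂, A = 2σ̂–3σ̂, * = beyond 3σ̂; sign = side of CL): 1:+B, 2:+C, 3:+C, 4:+C, 5:-C, 6:-C, 7:+B, 8:+C, 9:-B, 10:-C, 11:-C, 12:-B
No rule fires across all 12 points.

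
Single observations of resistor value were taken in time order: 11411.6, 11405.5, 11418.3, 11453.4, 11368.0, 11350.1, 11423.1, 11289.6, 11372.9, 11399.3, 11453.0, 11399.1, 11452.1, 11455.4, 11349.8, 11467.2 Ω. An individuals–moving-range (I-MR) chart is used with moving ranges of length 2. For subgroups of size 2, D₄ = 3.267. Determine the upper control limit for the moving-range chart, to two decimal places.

Moving ranges: 6.1, 12.8, 35.1, 85.4, 17.9, 73.0, 133.5, 83.3, 26.4, 53.7, 53.9, 53.0, 3.3, 105.6, 117.4; M̄R̄ = 860.4000 / 15 = 57.3600
UCL_MR = D₄·M̄R̄ = 3.267 × 57.3600 = 187.3951

187.40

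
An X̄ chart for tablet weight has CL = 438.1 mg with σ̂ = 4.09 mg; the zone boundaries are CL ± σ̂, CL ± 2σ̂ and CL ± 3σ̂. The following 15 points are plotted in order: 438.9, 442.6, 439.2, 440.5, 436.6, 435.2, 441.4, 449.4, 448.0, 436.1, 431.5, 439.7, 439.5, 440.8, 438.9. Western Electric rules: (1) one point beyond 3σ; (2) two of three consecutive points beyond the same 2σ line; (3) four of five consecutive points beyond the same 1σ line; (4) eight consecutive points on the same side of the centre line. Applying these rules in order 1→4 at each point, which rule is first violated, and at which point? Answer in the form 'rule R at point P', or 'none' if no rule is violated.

rule 2 at point 9

Zone of each point (C = within 1σ̂, B = 1σ̂–2σ̂, A = 2σ̂–3σ̂, * = beyond 3σ̂; sign = side of CL): 1:+C, 2:+B, 3:+C, 4:+C, 5:-C, 6:-C, 7:+C, 8:+A, 9:+A, 10:-C, 11:-B, 12:+C, 13:+C, 14:+C, 15:+C
Rule 2 (two of three consecutive points beyond the same 2σ limit) is satisfied at point 9.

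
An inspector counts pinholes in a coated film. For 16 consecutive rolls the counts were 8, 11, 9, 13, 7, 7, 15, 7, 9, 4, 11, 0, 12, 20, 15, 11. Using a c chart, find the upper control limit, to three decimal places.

c̄ = (8 + 11 + 9 + 13 + 7 + 7 + 15 + 7 + 9 + 4 + 11 + 0 + 12 + 20 + 15 + 11) / 16 = 159 / 16 = 9.9375
UCL = c̄ + 3√c̄ = 9.9375 + 3 × √9.9375 = 9.9375 + 3 × 3.1524 = 19.3946

19.395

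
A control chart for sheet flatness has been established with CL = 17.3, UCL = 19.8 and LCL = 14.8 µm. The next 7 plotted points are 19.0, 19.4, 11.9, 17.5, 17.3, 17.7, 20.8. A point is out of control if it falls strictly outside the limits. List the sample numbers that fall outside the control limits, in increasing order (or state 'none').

3, 7

Compare each point to [14.8, 19.8]: sample 3 = 11.9 < LCL; sample 7 = 20.8 > UCL.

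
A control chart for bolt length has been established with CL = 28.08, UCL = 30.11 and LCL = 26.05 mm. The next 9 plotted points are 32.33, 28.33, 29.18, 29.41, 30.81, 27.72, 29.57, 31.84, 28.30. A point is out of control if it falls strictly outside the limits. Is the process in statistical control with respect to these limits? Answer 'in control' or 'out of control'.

out of control

Compare each point to [26.05, 30.11]: sample 1 = 32.33 > UCL; sample 5 = 30.81 > UCL; sample 8 = 31.84 > UCL.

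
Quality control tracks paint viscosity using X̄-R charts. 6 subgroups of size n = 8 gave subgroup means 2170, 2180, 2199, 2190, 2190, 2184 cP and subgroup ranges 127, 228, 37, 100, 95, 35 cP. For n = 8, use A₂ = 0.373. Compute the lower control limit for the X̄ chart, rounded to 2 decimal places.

X̄̄ = (2170 + 2180 + 2199 + 2190 + 2190 + 2184) / 6 = 13113.0000 / 6 = 2185.5000
R̄ = (127 + 228 + 37 + 100 + 95 + 35) / 6 = 622.0000 / 6 = 103.6667
LCL = X̄̄ − A₂·R̄ = 2185.5000 − 0.373 × 103.6667 = 2146.8323

2146.83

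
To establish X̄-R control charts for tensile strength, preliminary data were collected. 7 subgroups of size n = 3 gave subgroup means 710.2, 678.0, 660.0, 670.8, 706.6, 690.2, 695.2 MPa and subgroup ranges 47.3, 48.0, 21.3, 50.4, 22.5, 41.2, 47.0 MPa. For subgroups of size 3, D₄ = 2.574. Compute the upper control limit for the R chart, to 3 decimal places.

R̄ = (47.3 + 48.0 + 21.3 + 50.4 + 22.5 + 41.2 + 47.0) / 7 = 277.7000 / 7 = 39.6714
UCL_R = D₄·R̄ = 2.574 × 39.6714 = 102.1143

102.114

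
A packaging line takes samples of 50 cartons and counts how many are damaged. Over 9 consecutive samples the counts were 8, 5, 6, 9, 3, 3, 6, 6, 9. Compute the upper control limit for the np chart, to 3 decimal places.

p̄ = Σdᵢ / (k·n) = 55 / (9 × 50) = 0.12222
UCL = np̄ + 3·√(np̄(1−p̄)) = 6.1111 + 3 × √(6.1111×0.87778) = 6.1111 + 3 × 2.3161 = 13.0593

13.059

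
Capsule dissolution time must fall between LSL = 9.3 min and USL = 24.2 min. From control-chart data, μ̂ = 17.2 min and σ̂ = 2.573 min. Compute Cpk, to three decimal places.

0.907

Cpu = (USL − μ̂) / (3σ̂) = (24.2 − 17.2) / (3 × 2.573) = 0.9069; Cpl = (μ̂ − LSL) / (3σ̂) = (17.2 − 9.3) / (3 × 2.573) = 1.0234; Cpk = min(Cpu, Cpl) = 0.9069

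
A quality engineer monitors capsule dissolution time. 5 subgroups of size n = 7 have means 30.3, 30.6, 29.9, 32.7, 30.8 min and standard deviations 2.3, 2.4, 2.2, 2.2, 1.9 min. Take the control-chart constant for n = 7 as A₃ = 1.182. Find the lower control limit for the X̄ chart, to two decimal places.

28.26

X̄̄ = (30.3 + 30.6 + 29.9 + 32.7 + 30.8) / 5 = 30.8600
s̄ = (2.3 + 2.4 + 2.2 + 2.2 + 1.9) / 5 = 2.2000
LCL = X̄̄ − A₃·s̄ = 30.8600 − 1.182 × 2.2000 = 28.2596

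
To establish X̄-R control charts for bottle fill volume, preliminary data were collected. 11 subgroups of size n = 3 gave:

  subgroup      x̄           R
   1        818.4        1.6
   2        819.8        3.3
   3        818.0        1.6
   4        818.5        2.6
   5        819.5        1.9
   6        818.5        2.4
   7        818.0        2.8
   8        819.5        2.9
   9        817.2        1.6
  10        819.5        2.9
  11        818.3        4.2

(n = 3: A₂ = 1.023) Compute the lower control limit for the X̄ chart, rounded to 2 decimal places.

X̄̄ = (818.4 + 819.8 + 818.0 + 818.5 + 819.5 + 818.5 + 818.0 + 819.5 + 817.2 + 819.5 + 818.3) / 11 = 9005.2000 / 11 = 818.6545
R̄ = (1.6 + 3.3 + 1.6 + 2.6 + 1.9 + 2.4 + 2.8 + 2.9 + 1.6 + 2.9 + 4.2) / 11 = 27.8000 / 11 = 2.5273
LCL = X̄̄ − A₂·R̄ = 818.6545 − 1.023 × 2.5273 = 816.0691

816.07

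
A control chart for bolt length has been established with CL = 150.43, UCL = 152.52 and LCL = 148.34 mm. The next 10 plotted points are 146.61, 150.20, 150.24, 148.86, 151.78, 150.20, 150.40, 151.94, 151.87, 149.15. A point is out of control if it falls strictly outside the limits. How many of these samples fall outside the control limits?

1

Compare each point to [148.34, 152.52]: sample 1 = 146.61 < LCL.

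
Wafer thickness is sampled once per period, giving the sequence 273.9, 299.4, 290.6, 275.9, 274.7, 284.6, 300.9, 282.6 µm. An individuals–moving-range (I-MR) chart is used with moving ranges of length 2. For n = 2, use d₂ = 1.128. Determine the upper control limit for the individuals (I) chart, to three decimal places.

X̄ = (273.9 + 299.4 + 290.6 + 275.9 + 274.7 + 284.6 + 300.9 + 282.6) / 8 = 285.3250
Moving ranges: 25.5, 8.8, 14.7, 1.2, 9.9, 16.3, 18.3; M̄R̄ = 94.7000 / 7 = 13.5286
UCL = X̄ + 3·M̄R̄/d₂ = 285.3250 + 3 × 13.5286 / 1.128 = 321.3052

321.305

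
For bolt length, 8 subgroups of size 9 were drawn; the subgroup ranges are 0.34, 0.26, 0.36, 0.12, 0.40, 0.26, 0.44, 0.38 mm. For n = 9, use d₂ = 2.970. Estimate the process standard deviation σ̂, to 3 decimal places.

R̄ = (0.34 + 0.26 + 0.36 + 0.12 + 0.40 + 0.26 + 0.44 + 0.38) / 8 = 0.3200
σ̂ = R̄ / d₂ = 0.3200 / 2.970 = 0.1077

0.108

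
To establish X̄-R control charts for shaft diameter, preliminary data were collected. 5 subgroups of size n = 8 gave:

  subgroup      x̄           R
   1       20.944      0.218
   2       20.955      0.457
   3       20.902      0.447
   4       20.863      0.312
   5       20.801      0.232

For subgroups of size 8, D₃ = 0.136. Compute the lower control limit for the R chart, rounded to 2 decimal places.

0.05

R̄ = (0.218 + 0.457 + 0.447 + 0.312 + 0.232) / 5 = 1.6660 / 5 = 0.3332
LCL_R = D₃·R̄ = 0.136 × 0.3332 = 0.0453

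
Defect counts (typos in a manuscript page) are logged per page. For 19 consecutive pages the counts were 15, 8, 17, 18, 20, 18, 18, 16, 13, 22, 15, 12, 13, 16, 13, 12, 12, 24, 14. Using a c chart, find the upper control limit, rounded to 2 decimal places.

27.42

c̄ = (15 + 8 + 17 + 18 + 20 + 18 + 18 + 16 + 13 + 22 + 15 + 12 + 13 + 16 + 13 + 12 + 12 + 24 + 14) / 19 = 296 / 19 = 15.5789
UCL = c̄ + 3√c̄ = 15.5789 + 3 × √15.5789 = 15.5789 + 3 × 3.9470 = 27.4200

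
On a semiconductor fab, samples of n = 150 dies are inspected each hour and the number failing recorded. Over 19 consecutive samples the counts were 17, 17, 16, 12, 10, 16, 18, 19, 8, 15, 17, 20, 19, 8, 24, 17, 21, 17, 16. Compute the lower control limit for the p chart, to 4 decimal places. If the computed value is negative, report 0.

p̄ = Σdᵢ / (k·n) = 307 / (19 × 150) = 0.10772
LCL = p̄ − 3·√(p̄(1−p̄)/n) = 0.10772 − 3 × 0.02531 = 0.03178

0.0318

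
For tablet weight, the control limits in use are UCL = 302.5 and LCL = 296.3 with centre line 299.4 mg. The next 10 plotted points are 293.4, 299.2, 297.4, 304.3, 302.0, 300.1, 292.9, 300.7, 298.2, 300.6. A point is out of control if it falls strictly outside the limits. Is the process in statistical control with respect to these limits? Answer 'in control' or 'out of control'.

out of control

Compare each point to [296.3, 302.5]: sample 1 = 293.4 < LCL; sample 4 = 304.3 > UCL; sample 7 = 292.9 < LCL.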